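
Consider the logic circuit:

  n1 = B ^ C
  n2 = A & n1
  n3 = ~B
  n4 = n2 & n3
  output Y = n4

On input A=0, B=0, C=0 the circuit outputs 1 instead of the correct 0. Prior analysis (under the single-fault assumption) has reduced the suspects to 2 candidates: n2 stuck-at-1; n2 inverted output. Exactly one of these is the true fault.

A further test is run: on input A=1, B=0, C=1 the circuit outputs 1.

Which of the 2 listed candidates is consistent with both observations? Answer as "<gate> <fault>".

Evaluate each candidate on input A=1, B=0, C=1:
  n2 stuck-at-1: n1=1, n2=1 [stuck-at-1], n3=1, n4=1 → 1 — matches
  n2 inverted output: n1=1, n2=0 [inverted output], n3=1, n4=0 → 0 — eliminated
Only n2 stuck-at-1 reproduces the observed 1.

n2 stuck-at-1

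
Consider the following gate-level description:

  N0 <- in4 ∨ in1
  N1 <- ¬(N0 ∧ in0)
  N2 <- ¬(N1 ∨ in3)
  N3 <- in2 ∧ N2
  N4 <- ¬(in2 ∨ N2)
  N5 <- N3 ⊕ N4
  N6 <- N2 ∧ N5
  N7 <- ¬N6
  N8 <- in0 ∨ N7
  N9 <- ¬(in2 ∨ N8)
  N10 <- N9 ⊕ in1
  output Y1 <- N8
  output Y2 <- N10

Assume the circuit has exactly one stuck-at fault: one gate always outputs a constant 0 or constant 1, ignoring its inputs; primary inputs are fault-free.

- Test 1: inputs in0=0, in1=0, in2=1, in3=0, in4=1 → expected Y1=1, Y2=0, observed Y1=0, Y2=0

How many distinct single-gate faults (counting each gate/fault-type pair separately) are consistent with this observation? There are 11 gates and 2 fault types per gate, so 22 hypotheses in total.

5

Fault-free: N0=1, N1=1, N2=0, N3=0, N4=0, N5=0, N6=0, N7=1, N8=1, N9=0, N10=0 → Y1=1, Y2=0. Observed Y1=0, Y2=0.
  N0: none of the 2 fault types match ✗
  N1: stuck-at-0 ✓; others ✗
  N2: stuck-at-1 ✓; others ✗
  N3: none of the 2 fault types match ✗
  N4: none of the 2 fault types match ✗
  N5: none of the 2 fault types match ✗
  N6: stuck-at-1 ✓; others ✗
  N7: stuck-at-0 ✓; others ✗
  N8: stuck-at-0 ✓; others ✗
  N9: none of the 2 fault types match ✗
  N10: none of the 2 fault types match ✗
Consistent faults: {N1 stuck-at-0, N2 stuck-at-1, N6 stuck-at-1, N7 stuck-at-0, N8 stuck-at-0} — 5 in all.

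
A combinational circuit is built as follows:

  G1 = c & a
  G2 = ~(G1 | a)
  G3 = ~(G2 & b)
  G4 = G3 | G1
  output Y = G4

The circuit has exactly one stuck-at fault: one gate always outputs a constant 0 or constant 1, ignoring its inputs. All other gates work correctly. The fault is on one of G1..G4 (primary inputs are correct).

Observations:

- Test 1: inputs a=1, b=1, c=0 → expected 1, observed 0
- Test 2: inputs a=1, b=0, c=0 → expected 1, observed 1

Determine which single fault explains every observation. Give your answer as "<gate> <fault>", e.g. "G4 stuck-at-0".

Fault-free values for test 1 (a=1, b=1, c=0): G1=0, G2=0, G3=1, G4=1, giving Y=1. Observed 0.
Test 1: faults giving observed 0 are {G2 stuck-at-1, G3 stuck-at-0, G4 stuck-at-0}.
Test 2 (a=1, b=0, c=0): fault-free G1=0, G2=0, G3=1, G4=1 → 1; observed 1. Eliminates G3 stuck-at-0, G4 stuck-at-0.
Only G2 stuck-at-1 is consistent with every test.

G2 stuck-at-1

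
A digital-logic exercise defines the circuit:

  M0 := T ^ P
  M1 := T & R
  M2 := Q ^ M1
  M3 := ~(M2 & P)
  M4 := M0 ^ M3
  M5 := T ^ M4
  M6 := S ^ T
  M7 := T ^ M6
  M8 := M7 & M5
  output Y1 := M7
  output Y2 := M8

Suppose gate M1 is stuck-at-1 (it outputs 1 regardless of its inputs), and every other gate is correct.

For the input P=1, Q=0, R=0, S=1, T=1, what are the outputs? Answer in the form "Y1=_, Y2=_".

Y1=1, Y2=1

Propagate with M1 forced: M0=0, M1=1 [stuck-at-1], M2=1, M3=0, M4=0, M5=1, M6=0, M7=1, M8=1.
So the outputs are Y1=1, Y2=1. (Without the fault they would be Y1=1, Y2=0.)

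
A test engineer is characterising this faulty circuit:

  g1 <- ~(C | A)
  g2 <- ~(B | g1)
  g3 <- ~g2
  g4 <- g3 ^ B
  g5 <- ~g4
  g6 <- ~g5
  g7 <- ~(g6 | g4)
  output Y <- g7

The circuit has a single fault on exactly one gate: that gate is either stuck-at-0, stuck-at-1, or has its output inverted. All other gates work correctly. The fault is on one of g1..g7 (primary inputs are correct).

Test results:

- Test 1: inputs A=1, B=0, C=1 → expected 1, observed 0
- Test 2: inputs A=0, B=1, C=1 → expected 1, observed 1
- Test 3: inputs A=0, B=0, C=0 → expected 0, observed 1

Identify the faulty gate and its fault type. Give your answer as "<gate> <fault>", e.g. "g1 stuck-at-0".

Fault-free values for test 1 (A=1, B=0, C=1): g1=0, g2=1, g3=0, g4=0, g5=1, g6=0, g7=1, giving Y=1. Observed 0.
Test 1: faults giving observed 0 are {g1 stuck-at-1, g1 inverted output, g2 stuck-at-0, g2 inverted output, g3 stuck-at-1, g3 inverted output, g4 stuck-at-1, g4 inverted output, g5 stuck-at-0, g5 inverted output, g6 stuck-at-1, g6 inverted output, g7 stuck-at-0, g7 inverted output}.
Test 2 (A=0, B=1, C=1): fault-free g1=0, g2=0, g3=1, g4=0, g5=1, g6=0, g7=1 → 1; observed 1. Eliminates g2 inverted output, g3 inverted output, g4 stuck-at-1, g4 inverted output, g5 stuck-at-0, g5 inverted output, g6 stuck-at-1, g6 inverted output, g7 stuck-at-0, g7 inverted output.
Test 3 (A=0, B=0, C=0): fault-free g1=1, g2=0, g3=1, g4=1, g5=0, g6=1, g7=0 → 0; observed 1. Eliminates g1 stuck-at-1, g2 stuck-at-0, g3 stuck-at-1.
Only g1 inverted output is consistent with every test.

g1 inverted output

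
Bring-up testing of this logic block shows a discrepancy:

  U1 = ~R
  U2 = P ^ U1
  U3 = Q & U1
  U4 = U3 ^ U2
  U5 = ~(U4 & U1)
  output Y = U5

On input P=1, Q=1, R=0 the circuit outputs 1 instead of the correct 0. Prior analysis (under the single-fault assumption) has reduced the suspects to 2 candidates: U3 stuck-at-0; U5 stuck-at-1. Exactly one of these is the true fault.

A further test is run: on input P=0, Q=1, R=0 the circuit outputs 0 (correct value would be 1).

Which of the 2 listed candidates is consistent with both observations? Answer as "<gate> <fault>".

Evaluate each candidate on input P=0, Q=1, R=0:
  U3 stuck-at-0: U1=1, U2=1, U3=0 [stuck-at-0], U4=1, U5=0 → 0 — matches
  U5 stuck-at-1: U1=1, U2=1, U3=1, U4=0, U5=1 [stuck-at-1] → 1 — eliminated
Only U3 stuck-at-0 reproduces the observed 0.

U3 stuck-at-0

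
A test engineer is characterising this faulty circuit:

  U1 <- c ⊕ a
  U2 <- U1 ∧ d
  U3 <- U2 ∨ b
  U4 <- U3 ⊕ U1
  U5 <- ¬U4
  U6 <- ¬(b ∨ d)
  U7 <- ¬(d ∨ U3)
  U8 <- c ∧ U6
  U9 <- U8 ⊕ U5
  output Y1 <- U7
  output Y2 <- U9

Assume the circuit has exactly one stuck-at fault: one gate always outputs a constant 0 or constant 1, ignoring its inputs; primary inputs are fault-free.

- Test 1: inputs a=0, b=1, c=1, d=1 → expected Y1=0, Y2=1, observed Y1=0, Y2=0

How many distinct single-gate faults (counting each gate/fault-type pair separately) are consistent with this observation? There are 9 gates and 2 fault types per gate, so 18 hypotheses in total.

7

Fault-free: U1=1, U2=1, U3=1, U4=0, U5=1, U6=0, U7=0, U8=0, U9=1 → Y1=0, Y2=1. Observed Y1=0, Y2=0.
  U1: stuck-at-0 ✓; others ✗
  U2: none of the 2 fault types match ✗
  U3: stuck-at-0 ✓; others ✗
  U4: stuck-at-1 ✓; others ✗
  U5: stuck-at-0 ✓; others ✗
  U6: stuck-at-1 ✓; others ✗
  U7: none of the 2 fault types match ✗
  U8: stuck-at-1 ✓; others ✗
  U9: stuck-at-0 ✓; others ✗
Consistent faults: {U1 stuck-at-0, U3 stuck-at-0, U4 stuck-at-1, U5 stuck-at-0, U6 stuck-at-1, U8 stuck-at-1, U9 stuck-at-0} — 7 in all.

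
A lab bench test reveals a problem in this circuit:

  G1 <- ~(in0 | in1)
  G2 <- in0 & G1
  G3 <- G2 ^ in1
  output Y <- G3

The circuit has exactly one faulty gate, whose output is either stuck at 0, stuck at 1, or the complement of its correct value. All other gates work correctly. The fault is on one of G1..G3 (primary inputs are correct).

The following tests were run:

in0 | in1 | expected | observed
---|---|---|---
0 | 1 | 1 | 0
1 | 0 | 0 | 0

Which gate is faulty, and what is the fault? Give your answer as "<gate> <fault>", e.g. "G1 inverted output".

G3 stuck-at-0

Fault-free values for test 1 (in0=0, in1=1): G1=0, G2=0, G3=1, giving Y=1. Observed 0.
Test 1: faults giving observed 0 are {G2 stuck-at-1, G2 inverted output, G3 stuck-at-0, G3 inverted output}.
Test 2 (in0=1, in1=0): fault-free G1=0, G2=0, G3=0 → 0; observed 0. Eliminates G2 stuck-at-1, G2 inverted output, G3 inverted output.
Only G3 stuck-at-0 is consistent with every test.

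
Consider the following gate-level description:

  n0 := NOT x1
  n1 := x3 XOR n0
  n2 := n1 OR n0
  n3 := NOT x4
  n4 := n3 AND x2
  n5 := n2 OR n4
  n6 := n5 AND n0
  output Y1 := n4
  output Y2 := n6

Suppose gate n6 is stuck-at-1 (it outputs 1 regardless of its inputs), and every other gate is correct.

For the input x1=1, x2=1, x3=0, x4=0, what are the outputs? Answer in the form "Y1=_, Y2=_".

Y1=1, Y2=1

Propagate with n6 forced: n0=0, n1=0, n2=0, n3=1, n4=1, n5=1, n6=1 [stuck-at-1].
So the outputs are Y1=1, Y2=1. (Without the fault they would be Y1=1, Y2=0.)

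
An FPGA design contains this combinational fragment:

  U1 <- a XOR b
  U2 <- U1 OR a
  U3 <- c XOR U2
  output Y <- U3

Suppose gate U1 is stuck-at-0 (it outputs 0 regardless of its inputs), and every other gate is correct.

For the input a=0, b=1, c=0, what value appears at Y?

Propagate with U1 forced: U1=0 [stuck-at-0], U2=0, U3=0.
So Y = 0. (Without the fault it would be 1.)

0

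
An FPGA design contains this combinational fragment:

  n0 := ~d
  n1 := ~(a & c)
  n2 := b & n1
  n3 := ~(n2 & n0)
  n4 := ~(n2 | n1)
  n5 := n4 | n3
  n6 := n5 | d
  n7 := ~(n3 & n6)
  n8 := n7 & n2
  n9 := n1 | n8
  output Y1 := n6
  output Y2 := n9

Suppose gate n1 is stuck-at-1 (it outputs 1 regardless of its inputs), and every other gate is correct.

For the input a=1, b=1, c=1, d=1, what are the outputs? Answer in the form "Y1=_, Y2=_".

Y1=1, Y2=1

Propagate with n1 forced: n0=0, n1=1 [stuck-at-1], n2=1, n3=1, n4=0, n5=1, n6=1, n7=0, n8=0, n9=1.
So the outputs are Y1=1, Y2=1. (Without the fault they would be Y1=1, Y2=0.)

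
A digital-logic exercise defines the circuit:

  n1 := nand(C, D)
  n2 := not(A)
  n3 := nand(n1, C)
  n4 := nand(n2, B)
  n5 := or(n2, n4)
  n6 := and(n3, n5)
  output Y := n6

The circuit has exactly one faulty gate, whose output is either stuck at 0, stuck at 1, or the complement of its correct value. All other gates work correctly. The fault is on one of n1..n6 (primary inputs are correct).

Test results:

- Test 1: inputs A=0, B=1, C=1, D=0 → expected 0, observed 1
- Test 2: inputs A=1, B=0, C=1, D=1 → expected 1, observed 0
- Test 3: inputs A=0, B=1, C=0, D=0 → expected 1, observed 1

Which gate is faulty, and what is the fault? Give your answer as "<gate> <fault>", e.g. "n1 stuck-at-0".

n1 inverted output

Fault-free values for test 1 (A=0, B=1, C=1, D=0): n1=1, n2=1, n3=0, n4=0, n5=1, n6=0, giving Y=0. Observed 1.
Test 1: faults giving observed 1 are {n1 stuck-at-0, n1 inverted output, n3 stuck-at-1, n3 inverted output, n6 stuck-at-1, n6 inverted output}.
Test 2 (A=1, B=0, C=1, D=1): fault-free n1=0, n2=0, n3=1, n4=1, n5=1, n6=1 → 1; observed 0. Eliminates n1 stuck-at-0, n3 stuck-at-1, n6 stuck-at-1.
Test 3 (A=0, B=1, C=0, D=0): fault-free n1=1, n2=1, n3=1, n4=0, n5=1, n6=1 → 1; observed 1. Eliminates n3 inverted output, n6 inverted output.
Only n1 inverted output is consistent with every test.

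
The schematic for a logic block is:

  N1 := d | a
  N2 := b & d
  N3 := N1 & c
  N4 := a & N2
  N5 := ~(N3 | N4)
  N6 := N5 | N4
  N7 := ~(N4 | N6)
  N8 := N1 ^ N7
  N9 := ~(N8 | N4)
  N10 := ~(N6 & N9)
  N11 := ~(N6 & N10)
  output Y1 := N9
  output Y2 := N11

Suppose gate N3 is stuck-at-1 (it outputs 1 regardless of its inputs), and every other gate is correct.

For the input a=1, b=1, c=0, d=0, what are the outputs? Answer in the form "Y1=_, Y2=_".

Propagate with N3 forced: N1=1, N2=0, N3=1 [stuck-at-1], N4=0, N5=0, N6=0, N7=1, N8=0, N9=1, N10=1, N11=1.
So the outputs are Y1=1, Y2=1. (Without the fault they would be Y1=0, Y2=0.)

Y1=1, Y2=1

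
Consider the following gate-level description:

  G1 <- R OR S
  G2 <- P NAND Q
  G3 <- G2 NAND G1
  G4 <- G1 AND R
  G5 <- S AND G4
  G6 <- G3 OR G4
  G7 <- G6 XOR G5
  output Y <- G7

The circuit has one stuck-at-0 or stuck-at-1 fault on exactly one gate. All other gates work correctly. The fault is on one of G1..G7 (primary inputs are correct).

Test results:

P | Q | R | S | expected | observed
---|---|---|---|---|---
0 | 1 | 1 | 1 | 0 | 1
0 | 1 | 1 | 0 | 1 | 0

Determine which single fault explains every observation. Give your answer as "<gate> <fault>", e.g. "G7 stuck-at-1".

Fault-free values for test 1 (P=0, Q=1, R=1, S=1): G1=1, G2=1, G3=0, G4=1, G5=1, G6=1, G7=0, giving Y=0. Observed 1.
Test 1: faults giving observed 1 are {G1 stuck-at-0, G5 stuck-at-0, G6 stuck-at-0, G7 stuck-at-1}.
Test 2 (P=0, Q=1, R=1, S=0): fault-free G1=1, G2=1, G3=0, G4=1, G5=0, G6=1, G7=1 → 1; observed 0. Eliminates G1 stuck-at-0, G5 stuck-at-0, G7 stuck-at-1.
Only G6 stuck-at-0 is consistent with every test.

G6 stuck-at-0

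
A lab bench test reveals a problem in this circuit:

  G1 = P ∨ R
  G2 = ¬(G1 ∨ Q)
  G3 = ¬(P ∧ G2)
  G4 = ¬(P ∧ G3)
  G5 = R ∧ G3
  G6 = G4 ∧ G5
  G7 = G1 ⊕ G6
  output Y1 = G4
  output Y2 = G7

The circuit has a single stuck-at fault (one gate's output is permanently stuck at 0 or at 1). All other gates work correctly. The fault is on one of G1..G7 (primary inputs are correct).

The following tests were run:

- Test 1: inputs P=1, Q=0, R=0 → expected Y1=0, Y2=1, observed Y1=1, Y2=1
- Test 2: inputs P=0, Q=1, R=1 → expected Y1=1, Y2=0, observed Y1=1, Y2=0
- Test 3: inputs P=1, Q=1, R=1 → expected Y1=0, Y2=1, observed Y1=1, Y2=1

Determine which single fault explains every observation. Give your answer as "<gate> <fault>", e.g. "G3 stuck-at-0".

G2 stuck-at-1

Fault-free values for test 1 (P=1, Q=0, R=0): G1=1, G2=0, G3=1, G4=0, G5=0, G6=0, G7=1, giving Y1=0, Y2=1. Observed Y1=1, Y2=1.
Test 1: faults giving observed Y1=1, Y2=1 are {G2 stuck-at-1, G3 stuck-at-0, G4 stuck-at-1}.
Test 2 (P=0, Q=1, R=1): fault-free G1=1, G2=0, G3=1, G4=1, G5=1, G6=1, G7=0 → Y1=1, Y2=0; observed Y1=1, Y2=0. Eliminates G3 stuck-at-0.
Test 3 (P=1, Q=1, R=1): fault-free G1=1, G2=0, G3=1, G4=0, G5=1, G6=0, G7=1 → Y1=0, Y2=1; observed Y1=1, Y2=1. Eliminates G4 stuck-at-1.
Only G2 stuck-at-1 is consistent with every test.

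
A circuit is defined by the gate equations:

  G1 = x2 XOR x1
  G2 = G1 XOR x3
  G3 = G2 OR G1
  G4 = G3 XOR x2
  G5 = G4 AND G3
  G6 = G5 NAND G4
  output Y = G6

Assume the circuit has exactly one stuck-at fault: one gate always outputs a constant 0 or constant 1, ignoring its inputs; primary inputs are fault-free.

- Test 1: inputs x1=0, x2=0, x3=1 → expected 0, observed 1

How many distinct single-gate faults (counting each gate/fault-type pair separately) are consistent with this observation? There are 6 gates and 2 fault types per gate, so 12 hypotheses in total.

Fault-free: G1=0, G2=1, G3=1, G4=1, G5=1, G6=0 → 0. Observed 1.
  G1 stuck-at-0: output 0 ✗
  G1 stuck-at-1: output 0 ✗
  G2 stuck-at-0: output 1 ✓
  G2 stuck-at-1: output 0 ✗
  G3 stuck-at-0: output 1 ✓
  G3 stuck-at-1: output 0 ✗
  G4 stuck-at-0: output 1 ✓
  G4 stuck-at-1: output 0 ✗
  G5 stuck-at-0: output 1 ✓
  G5 stuck-at-1: output 0 ✗
  G6 stuck-at-0: output 0 ✗
  G6 stuck-at-1: output 1 ✓
Consistent faults: {G2 stuck-at-0, G3 stuck-at-0, G4 stuck-at-0, G5 stuck-at-0, G6 stuck-at-1} — 5 in all.

5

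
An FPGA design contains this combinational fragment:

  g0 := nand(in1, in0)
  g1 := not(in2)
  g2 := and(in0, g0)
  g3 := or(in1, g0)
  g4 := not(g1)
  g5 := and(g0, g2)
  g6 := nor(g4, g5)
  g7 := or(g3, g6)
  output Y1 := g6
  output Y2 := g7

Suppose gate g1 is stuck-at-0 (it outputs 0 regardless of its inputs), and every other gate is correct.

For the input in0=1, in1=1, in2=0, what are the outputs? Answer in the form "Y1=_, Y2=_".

Propagate with g1 forced: g0=0, g1=0 [stuck-at-0], g2=0, g3=1, g4=1, g5=0, g6=0, g7=1.
So the outputs are Y1=0, Y2=1. (Without the fault they would be Y1=1, Y2=1.)

Y1=0, Y2=1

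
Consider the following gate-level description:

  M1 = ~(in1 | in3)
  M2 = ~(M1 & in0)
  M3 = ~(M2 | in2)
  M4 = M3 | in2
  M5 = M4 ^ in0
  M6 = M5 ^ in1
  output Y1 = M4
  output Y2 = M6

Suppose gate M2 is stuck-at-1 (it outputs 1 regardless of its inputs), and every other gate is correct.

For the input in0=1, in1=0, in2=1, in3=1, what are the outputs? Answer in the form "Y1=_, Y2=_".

Propagate with M2 forced: M1=0, M2=1 [stuck-at-1], M3=0, M4=1, M5=0, M6=0.
So the outputs are Y1=1, Y2=0. (Same as the fault-free value — the fault is masked on this input.)

Y1=1, Y2=0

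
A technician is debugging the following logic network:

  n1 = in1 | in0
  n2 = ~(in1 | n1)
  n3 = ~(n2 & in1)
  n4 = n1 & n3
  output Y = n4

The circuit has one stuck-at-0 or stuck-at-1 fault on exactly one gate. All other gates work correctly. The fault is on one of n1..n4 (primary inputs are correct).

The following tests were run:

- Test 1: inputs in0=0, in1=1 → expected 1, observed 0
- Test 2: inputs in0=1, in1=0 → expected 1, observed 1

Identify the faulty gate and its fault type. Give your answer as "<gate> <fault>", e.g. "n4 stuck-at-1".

Fault-free values for test 1 (in0=0, in1=1): n1=1, n2=0, n3=1, n4=1, giving Y=1. Observed 0.
Test 1: faults giving observed 0 are {n1 stuck-at-0, n2 stuck-at-1, n3 stuck-at-0, n4 stuck-at-0}.
Test 2 (in0=1, in1=0): fault-free n1=1, n2=0, n3=1, n4=1 → 1; observed 1. Eliminates n1 stuck-at-0, n3 stuck-at-0, n4 stuck-at-0.
Only n2 stuck-at-1 is consistent with every test.

n2 stuck-at-1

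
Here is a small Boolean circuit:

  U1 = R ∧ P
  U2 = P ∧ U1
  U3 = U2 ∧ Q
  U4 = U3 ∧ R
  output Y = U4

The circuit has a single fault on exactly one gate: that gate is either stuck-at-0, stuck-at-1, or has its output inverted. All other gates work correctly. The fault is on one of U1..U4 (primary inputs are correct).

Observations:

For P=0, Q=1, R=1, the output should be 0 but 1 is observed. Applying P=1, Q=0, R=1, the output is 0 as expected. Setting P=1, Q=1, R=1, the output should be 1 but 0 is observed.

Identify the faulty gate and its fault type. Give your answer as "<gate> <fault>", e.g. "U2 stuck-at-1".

U2 inverted output

Fault-free values for test 1 (P=0, Q=1, R=1): U1=0, U2=0, U3=0, U4=0, giving Y=0. Observed 1.
Test 1: faults giving observed 1 are {U2 stuck-at-1, U2 inverted output, U3 stuck-at-1, U3 inverted output, U4 stuck-at-1, U4 inverted output}.
Test 2 (P=1, Q=0, R=1): fault-free U1=1, U2=1, U3=0, U4=0 → 0; observed 0. Eliminates U3 stuck-at-1, U3 inverted output, U4 stuck-at-1, U4 inverted output.
Test 3 (P=1, Q=1, R=1): fault-free U1=1, U2=1, U3=1, U4=1 → 1; observed 0. Eliminates U2 stuck-at-1.
Only U2 inverted output is consistent with every test.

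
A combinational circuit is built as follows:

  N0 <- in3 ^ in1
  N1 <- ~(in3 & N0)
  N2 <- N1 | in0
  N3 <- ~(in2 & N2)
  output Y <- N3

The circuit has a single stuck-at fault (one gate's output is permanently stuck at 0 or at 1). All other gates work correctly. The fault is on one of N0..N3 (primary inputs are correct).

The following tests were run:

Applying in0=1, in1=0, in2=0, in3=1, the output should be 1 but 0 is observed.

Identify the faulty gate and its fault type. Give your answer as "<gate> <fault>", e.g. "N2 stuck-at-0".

Fault-free values for test 1 (in0=1, in1=0, in2=0, in3=1): N0=1, N1=0, N2=1, N3=1, giving Y=1. Observed 0.
Test 1: faults giving observed 0 are {N3 stuck-at-0}.
Only N3 stuck-at-0 is consistent with every test.

N3 stuck-at-0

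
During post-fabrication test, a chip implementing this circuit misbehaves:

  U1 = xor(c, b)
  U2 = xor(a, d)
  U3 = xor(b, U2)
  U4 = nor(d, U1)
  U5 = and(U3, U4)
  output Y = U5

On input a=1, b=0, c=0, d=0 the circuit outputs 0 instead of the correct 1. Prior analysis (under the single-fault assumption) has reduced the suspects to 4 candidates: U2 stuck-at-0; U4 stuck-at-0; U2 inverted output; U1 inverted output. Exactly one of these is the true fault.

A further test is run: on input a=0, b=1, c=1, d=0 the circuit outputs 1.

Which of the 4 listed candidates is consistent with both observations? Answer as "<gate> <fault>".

U2 stuck-at-0

Evaluate each candidate on input a=0, b=1, c=1, d=0:
  U2 stuck-at-0: U1=0, U2=0 [stuck-at-0], U3=1, U4=1, U5=1 → 1 — matches
  U4 stuck-at-0: U1=0, U2=0, U3=1, U4=0 [stuck-at-0], U5=0 → 0 — eliminated
  U2 inverted output: U1=0, U2=1 [inverted output], U3=0, U4=1, U5=0 → 0 — eliminated
  U1 inverted output: U1=1 [inverted output], U2=0, U3=1, U4=0, U5=0 → 0 — eliminated
Only U2 stuck-at-0 reproduces the observed 1.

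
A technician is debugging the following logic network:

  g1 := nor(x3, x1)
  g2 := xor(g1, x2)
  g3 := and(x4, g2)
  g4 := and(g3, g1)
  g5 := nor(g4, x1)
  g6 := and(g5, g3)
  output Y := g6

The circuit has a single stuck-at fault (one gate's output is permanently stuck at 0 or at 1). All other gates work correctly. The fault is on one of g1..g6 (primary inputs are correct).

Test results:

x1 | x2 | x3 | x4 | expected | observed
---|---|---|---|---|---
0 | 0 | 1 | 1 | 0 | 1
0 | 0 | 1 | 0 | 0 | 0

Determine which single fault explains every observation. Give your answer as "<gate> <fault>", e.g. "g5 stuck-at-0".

Fault-free values for test 1 (x1=0, x2=0, x3=1, x4=1): g1=0, g2=0, g3=0, g4=0, g5=1, g6=0, giving Y=0. Observed 1.
Test 1: faults giving observed 1 are {g2 stuck-at-1, g3 stuck-at-1, g6 stuck-at-1}.
Test 2 (x1=0, x2=0, x3=1, x4=0): fault-free g1=0, g2=0, g3=0, g4=0, g5=1, g6=0 → 0; observed 0. Eliminates g3 stuck-at-1, g6 stuck-at-1.
Only g2 stuck-at-1 is consistent with every test.

g2 stuck-at-1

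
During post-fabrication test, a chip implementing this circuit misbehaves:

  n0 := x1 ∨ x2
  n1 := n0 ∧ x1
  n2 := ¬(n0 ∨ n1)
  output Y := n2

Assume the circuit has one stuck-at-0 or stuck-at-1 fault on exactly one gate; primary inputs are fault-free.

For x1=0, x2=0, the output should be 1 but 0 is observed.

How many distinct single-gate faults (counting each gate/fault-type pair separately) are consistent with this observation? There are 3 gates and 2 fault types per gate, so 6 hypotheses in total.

3

Fault-free: n0=0, n1=0, n2=1 → 1. Observed 0.
  n0 stuck-at-0: output 1 ✗
  n0 stuck-at-1: output 0 ✓
  n1 stuck-at-0: output 1 ✗
  n1 stuck-at-1: output 0 ✓
  n2 stuck-at-0: output 0 ✓
  n2 stuck-at-1: output 1 ✗
Consistent faults: {n0 stuck-at-1, n1 stuck-at-1, n2 stuck-at-0} — 3 in all.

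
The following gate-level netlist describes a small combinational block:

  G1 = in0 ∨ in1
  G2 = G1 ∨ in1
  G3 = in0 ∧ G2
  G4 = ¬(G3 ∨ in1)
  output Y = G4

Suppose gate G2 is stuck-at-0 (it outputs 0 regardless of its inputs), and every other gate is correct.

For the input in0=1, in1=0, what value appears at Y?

1

Propagate with G2 forced: G1=1, G2=0 [stuck-at-0], G3=0, G4=1.
So Y = 1. (Without the fault it would be 0.)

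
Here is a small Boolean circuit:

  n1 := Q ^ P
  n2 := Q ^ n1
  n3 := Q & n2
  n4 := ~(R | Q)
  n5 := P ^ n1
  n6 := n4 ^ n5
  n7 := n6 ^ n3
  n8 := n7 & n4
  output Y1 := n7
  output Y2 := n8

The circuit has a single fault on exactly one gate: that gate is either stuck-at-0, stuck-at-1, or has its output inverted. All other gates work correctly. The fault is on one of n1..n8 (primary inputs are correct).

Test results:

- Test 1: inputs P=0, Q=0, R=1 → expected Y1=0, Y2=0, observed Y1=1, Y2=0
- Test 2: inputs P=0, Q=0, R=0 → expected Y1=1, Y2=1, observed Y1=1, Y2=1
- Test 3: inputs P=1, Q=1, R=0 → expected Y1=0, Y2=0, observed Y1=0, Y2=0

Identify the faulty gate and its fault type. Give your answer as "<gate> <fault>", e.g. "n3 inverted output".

Fault-free values for test 1 (P=0, Q=0, R=1): n1=0, n2=0, n3=0, n4=0, n5=0, n6=0, n7=0, n8=0, giving Y1=0, Y2=0. Observed Y1=1, Y2=0.
Test 1: faults giving observed Y1=1, Y2=0 are {n1 stuck-at-1, n1 inverted output, n3 stuck-at-1, n3 inverted output, n5 stuck-at-1, n5 inverted output, n6 stuck-at-1, n6 inverted output, n7 stuck-at-1, n7 inverted output}.
Test 2 (P=0, Q=0, R=0): fault-free n1=0, n2=0, n3=0, n4=1, n5=0, n6=1, n7=1, n8=1 → Y1=1, Y2=1; observed Y1=1, Y2=1. Eliminates n1 stuck-at-1, n1 inverted output, n3 stuck-at-1, n3 inverted output, n5 stuck-at-1, n5 inverted output, n6 inverted output, n7 inverted output.
Test 3 (P=1, Q=1, R=0): fault-free n1=0, n2=1, n3=1, n4=0, n5=1, n6=1, n7=0, n8=0 → Y1=0, Y2=0; observed Y1=0, Y2=0. Eliminates n7 stuck-at-1.
Only n6 stuck-at-1 is consistent with every test.

n6 stuck-at-1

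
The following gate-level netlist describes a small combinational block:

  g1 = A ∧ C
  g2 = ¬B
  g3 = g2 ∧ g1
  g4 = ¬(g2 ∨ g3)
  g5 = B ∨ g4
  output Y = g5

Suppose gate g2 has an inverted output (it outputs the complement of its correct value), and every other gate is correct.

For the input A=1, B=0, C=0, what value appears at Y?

Propagate with g2 forced: g1=0, g2=0 [inverted output], g3=0, g4=1, g5=1.
So Y = 1. (Without the fault it would be 0.)

1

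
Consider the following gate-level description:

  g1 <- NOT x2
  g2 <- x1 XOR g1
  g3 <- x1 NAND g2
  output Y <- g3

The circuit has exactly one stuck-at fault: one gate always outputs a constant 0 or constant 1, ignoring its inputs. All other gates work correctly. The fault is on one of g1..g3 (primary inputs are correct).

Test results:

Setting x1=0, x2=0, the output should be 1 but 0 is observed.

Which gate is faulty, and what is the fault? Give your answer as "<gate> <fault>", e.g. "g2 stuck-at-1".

g3 stuck-at-0

Fault-free values for test 1 (x1=0, x2=0): g1=1, g2=1, g3=1, giving Y=1. Observed 0.
Test 1: faults giving observed 0 are {g3 stuck-at-0}.
Only g3 stuck-at-0 is consistent with every test.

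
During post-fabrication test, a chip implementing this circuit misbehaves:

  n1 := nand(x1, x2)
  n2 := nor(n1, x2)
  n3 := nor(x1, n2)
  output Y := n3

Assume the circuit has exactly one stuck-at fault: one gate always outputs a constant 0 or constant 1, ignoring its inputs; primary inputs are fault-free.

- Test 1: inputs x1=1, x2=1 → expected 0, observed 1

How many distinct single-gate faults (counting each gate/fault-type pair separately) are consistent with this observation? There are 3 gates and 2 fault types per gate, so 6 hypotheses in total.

Fault-free: n1=0, n2=0, n3=0 → 0. Observed 1.
  n1 stuck-at-0: output 0 ✗
  n1 stuck-at-1: output 0 ✗
  n2 stuck-at-0: output 0 ✗
  n2 stuck-at-1: output 0 ✗
  n3 stuck-at-0: output 0 ✗
  n3 stuck-at-1: output 1 ✓
Consistent faults: {n3 stuck-at-1} — 1 in all.

1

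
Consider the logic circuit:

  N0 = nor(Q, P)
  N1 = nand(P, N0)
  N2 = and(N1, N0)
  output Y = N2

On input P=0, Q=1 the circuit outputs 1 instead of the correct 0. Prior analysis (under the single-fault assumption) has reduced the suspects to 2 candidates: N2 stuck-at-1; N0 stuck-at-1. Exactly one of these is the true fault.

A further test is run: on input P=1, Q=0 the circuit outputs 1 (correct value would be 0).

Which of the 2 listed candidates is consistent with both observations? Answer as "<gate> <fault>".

N2 stuck-at-1

Evaluate each candidate on input P=1, Q=0:
  N2 stuck-at-1: N0=0, N1=1, N2=1 [stuck-at-1] → 1 — matches
  N0 stuck-at-1: N0=1 [stuck-at-1], N1=0, N2=0 → 0 — eliminated
Only N2 stuck-at-1 reproduces the observed 1.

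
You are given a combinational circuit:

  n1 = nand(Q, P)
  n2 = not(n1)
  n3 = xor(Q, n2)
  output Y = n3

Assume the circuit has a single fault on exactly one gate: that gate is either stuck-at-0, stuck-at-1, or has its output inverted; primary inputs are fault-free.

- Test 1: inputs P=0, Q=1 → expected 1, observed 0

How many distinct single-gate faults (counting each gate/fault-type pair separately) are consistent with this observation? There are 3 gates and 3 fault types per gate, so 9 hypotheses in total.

6

Fault-free: n1=1, n2=0, n3=1 → 1. Observed 0.
  n1 stuck-at-0: output 0 ✓
  n1 stuck-at-1: output 1 ✗
  n1 inverted output: output 0 ✓
  n2 stuck-at-0: output 1 ✗
  n2 stuck-at-1: output 0 ✓
  n2 inverted output: output 0 ✓
  n3 stuck-at-0: output 0 ✓
  n3 stuck-at-1: output 1 ✗
  n3 inverted output: output 0 ✓
Consistent faults: {n1 stuck-at-0, n1 inverted output, n2 stuck-at-1, n2 inverted output, n3 stuck-at-0, n3 inverted output} — 6 in all.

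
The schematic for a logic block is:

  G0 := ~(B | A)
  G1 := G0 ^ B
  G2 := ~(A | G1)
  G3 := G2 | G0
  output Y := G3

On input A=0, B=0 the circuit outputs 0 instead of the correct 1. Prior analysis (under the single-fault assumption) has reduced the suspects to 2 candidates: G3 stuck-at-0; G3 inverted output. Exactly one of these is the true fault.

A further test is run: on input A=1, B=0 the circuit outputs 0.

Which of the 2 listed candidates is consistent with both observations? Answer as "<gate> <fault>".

Evaluate each candidate on input A=1, B=0:
  G3 stuck-at-0: G0=0, G1=0, G2=0, G3=0 [stuck-at-0] → 0 — matches
  G3 inverted output: G0=0, G1=0, G2=0, G3=1 [inverted output] → 1 — eliminated
Only G3 stuck-at-0 reproduces the observed 0.

G3 stuck-at-0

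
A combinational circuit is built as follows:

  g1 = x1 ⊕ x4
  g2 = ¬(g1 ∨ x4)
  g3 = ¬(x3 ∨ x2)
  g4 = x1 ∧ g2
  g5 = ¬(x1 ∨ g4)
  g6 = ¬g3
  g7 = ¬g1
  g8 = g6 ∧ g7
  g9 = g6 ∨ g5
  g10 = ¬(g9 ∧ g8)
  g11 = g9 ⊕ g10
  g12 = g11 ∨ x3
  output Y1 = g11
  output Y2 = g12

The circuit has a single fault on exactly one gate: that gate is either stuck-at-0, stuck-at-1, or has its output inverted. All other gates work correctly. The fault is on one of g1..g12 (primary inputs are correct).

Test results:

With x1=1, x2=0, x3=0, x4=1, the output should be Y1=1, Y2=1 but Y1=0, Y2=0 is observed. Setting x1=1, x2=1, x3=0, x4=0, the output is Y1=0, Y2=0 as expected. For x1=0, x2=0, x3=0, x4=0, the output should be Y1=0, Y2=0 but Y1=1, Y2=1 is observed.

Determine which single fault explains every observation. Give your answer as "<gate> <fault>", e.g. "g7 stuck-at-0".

g5 inverted output

Fault-free values for test 1 (x1=1, x2=0, x3=0, x4=1): g1=0, g2=0, g3=1, g4=0, g5=0, g6=0, g7=1, g8=0, g9=0, g10=1, g11=1, g12=1, giving Y1=1, Y2=1. Observed Y1=0, Y2=0.
Test 1: faults giving observed Y1=0, Y2=0 are {g5 stuck-at-1, g5 inverted output, g9 stuck-at-1, g9 inverted output, g10 stuck-at-0, g10 inverted output, g11 stuck-at-0, g11 inverted output}.
Test 2 (x1=1, x2=1, x3=0, x4=0): fault-free g1=1, g2=0, g3=0, g4=0, g5=0, g6=1, g7=0, g8=0, g9=1, g10=1, g11=0, g12=0 → Y1=0, Y2=0; observed Y1=0, Y2=0. Eliminates g9 inverted output, g10 stuck-at-0, g10 inverted output, g11 inverted output.
Test 3 (x1=0, x2=0, x3=0, x4=0): fault-free g1=0, g2=1, g3=1, g4=0, g5=1, g6=0, g7=1, g8=0, g9=1, g10=1, g11=0, g12=0 → Y1=0, Y2=0; observed Y1=1, Y2=1. Eliminates g5 stuck-at-1, g9 stuck-at-1, g11 stuck-at-0.
Only g5 inverted output is consistent with every test.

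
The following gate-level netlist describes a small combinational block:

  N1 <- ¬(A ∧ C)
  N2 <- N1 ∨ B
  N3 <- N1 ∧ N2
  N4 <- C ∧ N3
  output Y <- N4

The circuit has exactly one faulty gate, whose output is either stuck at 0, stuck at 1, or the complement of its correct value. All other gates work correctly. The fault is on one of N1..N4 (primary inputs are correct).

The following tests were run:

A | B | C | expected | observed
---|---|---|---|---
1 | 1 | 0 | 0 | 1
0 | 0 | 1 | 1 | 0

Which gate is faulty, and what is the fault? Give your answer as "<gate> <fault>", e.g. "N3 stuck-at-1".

Fault-free values for test 1 (A=1, B=1, C=0): N1=1, N2=1, N3=1, N4=0, giving Y=0. Observed 1.
Test 1: faults giving observed 1 are {N4 stuck-at-1, N4 inverted output}.
Test 2 (A=0, B=0, C=1): fault-free N1=1, N2=1, N3=1, N4=1 → 1; observed 0. Eliminates N4 stuck-at-1.
Only N4 inverted output is consistent with every test.

N4 inverted output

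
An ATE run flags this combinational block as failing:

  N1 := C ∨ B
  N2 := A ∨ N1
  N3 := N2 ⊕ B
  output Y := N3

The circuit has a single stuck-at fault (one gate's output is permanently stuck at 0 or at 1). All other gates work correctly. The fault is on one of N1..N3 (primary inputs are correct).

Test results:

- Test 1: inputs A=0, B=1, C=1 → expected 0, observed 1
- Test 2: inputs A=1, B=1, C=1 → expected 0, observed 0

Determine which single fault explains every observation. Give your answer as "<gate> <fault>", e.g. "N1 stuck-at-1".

N1 stuck-at-0

Fault-free values for test 1 (A=0, B=1, C=1): N1=1, N2=1, N3=0, giving Y=0. Observed 1.
Test 1: faults giving observed 1 are {N1 stuck-at-0, N2 stuck-at-0, N3 stuck-at-1}.
Test 2 (A=1, B=1, C=1): fault-free N1=1, N2=1, N3=0 → 0; observed 0. Eliminates N2 stuck-at-0, N3 stuck-at-1.
Only N1 stuck-at-0 is consistent with every test.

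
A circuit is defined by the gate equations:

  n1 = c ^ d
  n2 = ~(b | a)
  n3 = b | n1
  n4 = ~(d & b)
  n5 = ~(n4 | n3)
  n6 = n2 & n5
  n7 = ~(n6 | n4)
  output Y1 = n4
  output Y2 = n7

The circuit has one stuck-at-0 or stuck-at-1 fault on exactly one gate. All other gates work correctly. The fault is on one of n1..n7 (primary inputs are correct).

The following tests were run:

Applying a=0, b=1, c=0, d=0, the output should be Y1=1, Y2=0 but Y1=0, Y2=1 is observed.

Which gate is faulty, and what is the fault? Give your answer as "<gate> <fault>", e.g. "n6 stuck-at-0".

n4 stuck-at-0

Fault-free values for test 1 (a=0, b=1, c=0, d=0): n1=0, n2=0, n3=1, n4=1, n5=0, n6=0, n7=0, giving Y1=1, Y2=0. Observed Y1=0, Y2=1.
Test 1: faults giving observed Y1=0, Y2=1 are {n4 stuck-at-0}.
Only n4 stuck-at-0 is consistent with every test.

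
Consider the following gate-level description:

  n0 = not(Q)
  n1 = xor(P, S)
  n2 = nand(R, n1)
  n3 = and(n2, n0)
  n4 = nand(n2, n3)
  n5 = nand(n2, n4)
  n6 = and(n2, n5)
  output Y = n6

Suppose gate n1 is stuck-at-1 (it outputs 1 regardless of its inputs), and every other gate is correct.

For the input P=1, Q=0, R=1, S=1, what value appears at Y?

0

Propagate with n1 forced: n0=1, n1=1 [stuck-at-1], n2=0, n3=0, n4=1, n5=1, n6=0.
So Y = 0. (Without the fault it would be 1.)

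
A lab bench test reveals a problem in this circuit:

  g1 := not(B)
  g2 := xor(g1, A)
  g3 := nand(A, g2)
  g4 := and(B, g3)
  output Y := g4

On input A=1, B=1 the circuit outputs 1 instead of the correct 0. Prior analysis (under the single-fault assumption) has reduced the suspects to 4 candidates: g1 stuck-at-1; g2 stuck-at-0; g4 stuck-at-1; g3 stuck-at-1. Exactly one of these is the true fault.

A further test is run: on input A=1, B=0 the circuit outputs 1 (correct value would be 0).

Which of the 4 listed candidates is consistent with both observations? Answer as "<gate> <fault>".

g4 stuck-at-1

Evaluate each candidate on input A=1, B=0:
  g1 stuck-at-1: g1=1 [stuck-at-1], g2=0, g3=1, g4=0 → 0 — eliminated
  g2 stuck-at-0: g1=1, g2=0 [stuck-at-0], g3=1, g4=0 → 0 — eliminated
  g4 stuck-at-1: g1=1, g2=0, g3=1, g4=1 [stuck-at-1] → 1 — matches
  g3 stuck-at-1: g1=1, g2=0, g3=1 [stuck-at-1], g4=0 → 0 — eliminated
Only g4 stuck-at-1 reproduces the observed 1.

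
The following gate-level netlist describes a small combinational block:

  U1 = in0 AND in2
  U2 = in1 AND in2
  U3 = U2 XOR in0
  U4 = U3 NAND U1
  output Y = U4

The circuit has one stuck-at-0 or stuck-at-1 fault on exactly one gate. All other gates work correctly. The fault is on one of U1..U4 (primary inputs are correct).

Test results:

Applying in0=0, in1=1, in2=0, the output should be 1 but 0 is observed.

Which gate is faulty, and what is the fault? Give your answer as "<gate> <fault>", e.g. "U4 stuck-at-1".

Fault-free values for test 1 (in0=0, in1=1, in2=0): U1=0, U2=0, U3=0, U4=1, giving Y=1. Observed 0.
Test 1: faults giving observed 0 are {U4 stuck-at-0}.
Only U4 stuck-at-0 is consistent with every test.

U4 stuck-at-0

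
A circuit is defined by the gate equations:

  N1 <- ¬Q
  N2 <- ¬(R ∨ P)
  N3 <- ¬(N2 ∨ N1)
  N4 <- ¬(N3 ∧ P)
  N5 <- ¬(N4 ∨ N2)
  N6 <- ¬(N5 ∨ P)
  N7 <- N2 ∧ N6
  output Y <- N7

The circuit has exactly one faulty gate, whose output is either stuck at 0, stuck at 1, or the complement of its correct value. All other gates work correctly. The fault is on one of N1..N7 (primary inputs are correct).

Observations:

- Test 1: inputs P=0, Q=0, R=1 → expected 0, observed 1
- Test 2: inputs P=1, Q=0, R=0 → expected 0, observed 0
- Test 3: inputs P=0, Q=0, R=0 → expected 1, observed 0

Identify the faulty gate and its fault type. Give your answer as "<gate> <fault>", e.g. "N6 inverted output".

Fault-free values for test 1 (P=0, Q=0, R=1): N1=1, N2=0, N3=0, N4=1, N5=0, N6=1, N7=0, giving Y=0. Observed 1.
Test 1: faults giving observed 1 are {N2 stuck-at-1, N2 inverted output, N7 stuck-at-1, N7 inverted output}.
Test 2 (P=1, Q=0, R=0): fault-free N1=1, N2=0, N3=0, N4=1, N5=0, N6=0, N7=0 → 0; observed 0. Eliminates N7 stuck-at-1, N7 inverted output.
Test 3 (P=0, Q=0, R=0): fault-free N1=1, N2=1, N3=0, N4=1, N5=0, N6=1, N7=1 → 1; observed 0. Eliminates N2 stuck-at-1.
Only N2 inverted output is consistent with every test.

N2 inverted output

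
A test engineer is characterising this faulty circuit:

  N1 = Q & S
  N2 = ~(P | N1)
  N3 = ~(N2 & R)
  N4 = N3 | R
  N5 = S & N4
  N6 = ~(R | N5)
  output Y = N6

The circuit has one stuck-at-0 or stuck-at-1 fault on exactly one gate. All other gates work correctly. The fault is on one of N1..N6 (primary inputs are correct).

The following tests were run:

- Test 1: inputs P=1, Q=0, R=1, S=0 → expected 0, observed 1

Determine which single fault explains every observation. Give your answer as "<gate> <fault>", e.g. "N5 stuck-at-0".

N6 stuck-at-1

Fault-free values for test 1 (P=1, Q=0, R=1, S=0): N1=0, N2=0, N3=1, N4=1, N5=0, N6=0, giving Y=0. Observed 1.
Test 1: faults giving observed 1 are {N6 stuck-at-1}.
Only N6 stuck-at-1 is consistent with every test.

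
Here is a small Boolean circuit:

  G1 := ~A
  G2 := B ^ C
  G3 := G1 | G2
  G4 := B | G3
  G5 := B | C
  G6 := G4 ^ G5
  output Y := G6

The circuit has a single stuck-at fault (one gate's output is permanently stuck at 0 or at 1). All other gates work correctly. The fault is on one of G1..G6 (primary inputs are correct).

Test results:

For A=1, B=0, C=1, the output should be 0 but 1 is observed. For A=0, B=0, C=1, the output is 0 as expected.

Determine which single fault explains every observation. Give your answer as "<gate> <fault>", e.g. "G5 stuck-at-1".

Fault-free values for test 1 (A=1, B=0, C=1): G1=0, G2=1, G3=1, G4=1, G5=1, G6=0, giving Y=0. Observed 1.
Test 1: faults giving observed 1 are {G2 stuck-at-0, G3 stuck-at-0, G4 stuck-at-0, G5 stuck-at-0, G6 stuck-at-1}.
Test 2 (A=0, B=0, C=1): fault-free G1=1, G2=1, G3=1, G4=1, G5=1, G6=0 → 0; observed 0. Eliminates G3 stuck-at-0, G4 stuck-at-0, G5 stuck-at-0, G6 stuck-at-1.
Only G2 stuck-at-0 is consistent with every test.

G2 stuck-at-0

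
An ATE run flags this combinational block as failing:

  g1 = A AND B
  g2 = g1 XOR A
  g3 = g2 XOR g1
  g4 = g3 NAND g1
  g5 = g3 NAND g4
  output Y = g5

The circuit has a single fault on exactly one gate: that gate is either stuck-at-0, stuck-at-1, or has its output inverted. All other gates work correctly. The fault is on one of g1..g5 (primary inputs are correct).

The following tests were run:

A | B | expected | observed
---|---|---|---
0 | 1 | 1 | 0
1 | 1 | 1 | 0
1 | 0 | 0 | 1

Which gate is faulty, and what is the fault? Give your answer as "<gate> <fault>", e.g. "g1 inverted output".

g5 inverted output

Fault-free values for test 1 (A=0, B=1): g1=0, g2=0, g3=0, g4=1, g5=1, giving Y=1. Observed 0.
Test 1: faults giving observed 0 are {g2 stuck-at-1, g2 inverted output, g3 stuck-at-1, g3 inverted output, g5 stuck-at-0, g5 inverted output}.
Test 2 (A=1, B=1): fault-free g1=1, g2=0, g3=1, g4=0, g5=1 → 1; observed 0. Eliminates g2 stuck-at-1, g2 inverted output, g3 stuck-at-1, g3 inverted output.
Test 3 (A=1, B=0): fault-free g1=0, g2=1, g3=1, g4=1, g5=0 → 0; observed 1. Eliminates g5 stuck-at-0.
Only g5 inverted output is consistent with every test.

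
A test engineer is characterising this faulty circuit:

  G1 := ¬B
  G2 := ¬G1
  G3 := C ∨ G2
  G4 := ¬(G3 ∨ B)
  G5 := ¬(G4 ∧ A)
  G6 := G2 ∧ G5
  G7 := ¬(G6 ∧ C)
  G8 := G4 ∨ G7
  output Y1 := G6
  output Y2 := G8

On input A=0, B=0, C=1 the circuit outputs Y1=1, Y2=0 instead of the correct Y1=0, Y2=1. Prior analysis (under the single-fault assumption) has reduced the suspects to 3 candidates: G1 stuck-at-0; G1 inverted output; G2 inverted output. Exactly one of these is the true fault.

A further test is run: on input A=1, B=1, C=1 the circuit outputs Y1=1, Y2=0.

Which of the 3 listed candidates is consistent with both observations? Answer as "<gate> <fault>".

G1 stuck-at-0

Evaluate each candidate on input A=1, B=1, C=1:
  G1 stuck-at-0: G1=0 [stuck-at-0], G2=1, G3=1, G4=0, G5=1, G6=1, G7=0, G8=0 → Y1=1, Y2=0 — matches
  G1 inverted output: G1=1 [inverted output], G2=0, G3=1, G4=0, G5=1, G6=0, G7=1, G8=1 → Y1=0, Y2=1 — eliminated
  G2 inverted output: G1=0, G2=0 [inverted output], G3=1, G4=0, G5=1, G6=0, G7=1, G8=1 → Y1=0, Y2=1 — eliminated
Only G1 stuck-at-0 reproduces the observed Y1=1, Y2=0.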